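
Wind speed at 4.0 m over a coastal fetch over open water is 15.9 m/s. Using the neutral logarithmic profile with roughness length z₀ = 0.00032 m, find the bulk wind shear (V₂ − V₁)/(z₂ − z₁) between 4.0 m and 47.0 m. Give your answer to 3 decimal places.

0.097 m/s/m

Log law: V₂ = V₁ · ln(z₂/z₀)/ln(z₁/z₀) = 15.9 × 11.8973/9.4335 = 20.0528 m/s
ΔV/Δz = (20.0528 − 15.9)/(47.0 − 4.0) = 4.1528/43.0000 = 0.09658 m/s/m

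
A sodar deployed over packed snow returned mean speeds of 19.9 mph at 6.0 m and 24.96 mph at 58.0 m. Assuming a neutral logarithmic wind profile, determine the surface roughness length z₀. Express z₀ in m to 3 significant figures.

z₀ ≈ 0.000800 m

Log law: V(z) ∝ ln(z/z₀). With r = V₁/V₂ = 19.9/24.96 = 0.79728,
r · ln(z₂/z₀) = ln(z₁/z₀) ⇒ ln z₀ = (ln z₁ − r·ln z₂)/(1 − r)
ln z₀ = (1.79176 − 0.79728×4.06044) / 0.20272 = -7.1305
z₀ = exp(-7.1305) = 0.0008003 m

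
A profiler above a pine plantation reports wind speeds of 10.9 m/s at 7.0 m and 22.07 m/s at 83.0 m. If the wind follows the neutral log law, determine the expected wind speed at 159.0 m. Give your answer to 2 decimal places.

Log law: V ∝ ln(z/z₀). From the pair, with r = V₁/V₂ = 0.49388,
ln z₀ = (ln z₁ − r·ln z₂)/(1 − r) = (1.9459 − 0.49388×4.4188)/0.50612 = -0.4672 → z₀ = 0.6267 m
V₃ = V₁ · ln(z₃/z₀)/ln(z₁/z₀) = 10.9 × 5.5361/2.4132 = 25.0063 m/s

25.01 m/s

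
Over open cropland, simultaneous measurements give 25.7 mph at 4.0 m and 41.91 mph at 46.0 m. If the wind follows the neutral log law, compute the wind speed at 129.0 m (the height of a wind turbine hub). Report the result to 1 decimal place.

48.8 mph

Log law: V ∝ ln(z/z₀). From the pair, with r = V₁/V₂ = 0.61322,
ln z₀ = (ln z₁ − r·ln z₂)/(1 − r) = (1.3863 − 0.61322×3.8286)/0.38678 = -2.4859 → z₀ = 0.08325 m
V₃ = V₁ · ln(z₃/z₀)/ln(z₁/z₀) = 25.7 × 7.3457/3.8722 = 48.7539 mph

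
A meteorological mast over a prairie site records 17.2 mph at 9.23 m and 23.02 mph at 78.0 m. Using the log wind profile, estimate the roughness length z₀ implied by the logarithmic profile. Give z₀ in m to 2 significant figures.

z₀ ≈ 0.017 m

Log law: V(z) ∝ ln(z/z₀). With r = V₁/V₂ = 17.2/23.02 = 0.74718,
r · ln(z₂/z₀) = ln(z₁/z₀) ⇒ ln z₀ = (ln z₁ − r·ln z₂)/(1 − r)
ln z₀ = (2.22246 − 0.74718×4.35671) / 0.25282 = -4.0849
z₀ = exp(-4.0849) = 0.01682 m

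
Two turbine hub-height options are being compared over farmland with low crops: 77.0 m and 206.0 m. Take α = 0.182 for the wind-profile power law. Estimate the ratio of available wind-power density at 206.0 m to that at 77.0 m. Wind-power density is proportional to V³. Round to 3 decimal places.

1.711

Speed ratio: V_B/V_A = (z_B/z_A)^α = (206.0/77.0)^0.182 = (2.6753)^0.182 = 1.19614
Power-density ratio: P_B/P_A = (V_B/V_A)³ = (1.19614)³ = 1.71138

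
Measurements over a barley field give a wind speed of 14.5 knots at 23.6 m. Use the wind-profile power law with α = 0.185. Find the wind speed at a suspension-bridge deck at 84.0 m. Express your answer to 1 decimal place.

Power-law profile: V₂ = V₁ · (z₂/z₁)^α
V₂ = 14.5 × (84.0/23.6)^0.185 = 14.5 × (3.5593)^0.185
    = 14.5 × 1.2647 = 18.3388 knots

18.3 knots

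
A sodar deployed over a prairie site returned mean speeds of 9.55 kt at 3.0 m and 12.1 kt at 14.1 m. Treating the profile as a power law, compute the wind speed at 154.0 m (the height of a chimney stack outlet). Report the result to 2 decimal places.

17.44 kt

First find α: α = ln(V₂/V₁)/ln(z₂/z₁) = ln(12.1/9.55)/ln(14.1/3.0) = 0.23666/1.54756 = 0.1529
Extrapolate from 14.1 m to 154.0 m: V₃ = 12.1 × (154.0/14.1)^0.1529 = 12.1 × 1.4414 = 17.4409 kt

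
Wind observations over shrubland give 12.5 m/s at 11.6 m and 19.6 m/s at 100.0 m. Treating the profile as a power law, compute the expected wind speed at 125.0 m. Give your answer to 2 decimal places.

20.53 m/s

First find α: α = ln(V₂/V₁)/ln(z₂/z₁) = ln(19.6/12.5)/ln(100.0/11.6) = 0.44980/2.15417 = 0.2088
Extrapolate from 100.0 m to 125.0 m: V₃ = 19.6 × (125.0/100.0)^0.2088 = 19.6 × 1.0477 = 20.5348 m/s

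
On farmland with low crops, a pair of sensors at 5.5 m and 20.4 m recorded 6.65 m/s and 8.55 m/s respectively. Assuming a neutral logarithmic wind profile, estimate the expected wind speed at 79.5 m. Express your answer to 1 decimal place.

Log law: V ∝ ln(z/z₀). From the pair, with r = V₁/V₂ = 0.77778,
ln z₀ = (ln z₁ − r·ln z₂)/(1 − r) = (1.7047 − 0.77778×3.0155)/0.22222 = -2.8830 → z₀ = 0.05597 m
V₃ = V₁ · ln(z₃/z₀)/ln(z₁/z₀) = 6.65 × 7.2588/4.5878 = 10.5217 m/s

10.5 m/s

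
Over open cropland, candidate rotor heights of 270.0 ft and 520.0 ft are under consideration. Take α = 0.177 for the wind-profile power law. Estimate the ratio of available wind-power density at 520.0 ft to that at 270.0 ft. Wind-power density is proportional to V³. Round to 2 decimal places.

Speed ratio: V_B/V_A = (z_B/z_A)^α = (520.0/270.0)^0.177 = (1.9259)^0.177 = 1.12300
Power-density ratio: P_B/P_A = (V_B/V_A)³ = (1.12300)³ = 1.41626

1.42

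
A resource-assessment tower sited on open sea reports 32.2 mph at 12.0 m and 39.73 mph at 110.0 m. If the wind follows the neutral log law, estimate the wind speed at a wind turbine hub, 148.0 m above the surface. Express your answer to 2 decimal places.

40.74 mph

Log law: V ∝ ln(z/z₀). From the pair, with r = V₁/V₂ = 0.81047,
ln z₀ = (ln z₁ − r·ln z₂)/(1 − r) = (2.4849 − 0.81047×4.7005)/0.18953 = -6.9894 → z₀ = 0.0009216 m
V₃ = V₁ · ln(z₃/z₀)/ln(z₁/z₀) = 32.2 × 11.9866/9.4743 = 40.7385 mph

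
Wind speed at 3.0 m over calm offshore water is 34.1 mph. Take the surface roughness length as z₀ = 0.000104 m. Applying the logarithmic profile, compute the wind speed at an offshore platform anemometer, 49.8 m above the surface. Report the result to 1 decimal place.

43.4 mph

Log law: V(z) ∝ ln(z/z₀), so V₂/V₁ = ln(z₂/z₀) / ln(z₁/z₀).
ln(49.8/0.000104) = 13.0791, ln(3.0/0.000104) = 10.2697
V₂ = 34.1 × 13.0791/10.2697 = 34.1 × 1.2736 = 43.4284 mph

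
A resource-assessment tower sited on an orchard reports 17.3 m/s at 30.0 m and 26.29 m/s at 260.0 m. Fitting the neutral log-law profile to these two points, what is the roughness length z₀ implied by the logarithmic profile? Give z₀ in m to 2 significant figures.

Log law: V(z) ∝ ln(z/z₀). With r = V₁/V₂ = 17.3/26.29 = 0.65804,
r · ln(z₂/z₀) = ln(z₁/z₀) ⇒ ln z₀ = (ln z₁ − r·ln z₂)/(1 − r)
ln z₀ = (3.40120 − 0.65804×5.56068) / 0.34196 = -0.7544
z₀ = exp(-0.7544) = 0.4703 m

z₀ ≈ 0.47 m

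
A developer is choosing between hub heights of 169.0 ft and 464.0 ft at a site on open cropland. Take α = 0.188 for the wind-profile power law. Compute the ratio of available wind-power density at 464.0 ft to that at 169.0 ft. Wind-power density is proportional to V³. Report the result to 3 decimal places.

1.768

Speed ratio: V_B/V_A = (z_B/z_A)^α = (464.0/169.0)^0.188 = (2.7456)^0.188 = 1.20910
Power-density ratio: P_B/P_A = (V_B/V_A)³ = (1.20910)³ = 1.76762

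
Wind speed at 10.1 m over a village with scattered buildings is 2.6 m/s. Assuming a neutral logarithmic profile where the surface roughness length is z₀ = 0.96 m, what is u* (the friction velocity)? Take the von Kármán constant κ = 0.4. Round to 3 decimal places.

Log law: V(z) = (u*/κ) · ln(z/z₀) ⇒ u* = κ · V / ln(z/z₀)
u* = 0.4 × 2.6 / ln(10.1/0.96) = 0.4 × 2.6 / 2.3534
   = 1.0400 / 2.3534 = 0.4419 m/s

u* ≈ 0.442 m/s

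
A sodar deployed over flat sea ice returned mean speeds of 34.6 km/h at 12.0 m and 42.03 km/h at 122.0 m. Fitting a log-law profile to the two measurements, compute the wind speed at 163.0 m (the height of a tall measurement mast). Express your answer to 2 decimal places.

Log law: V ∝ ln(z/z₀). From the pair, with r = V₁/V₂ = 0.82322,
ln z₀ = (ln z₁ − r·ln z₂)/(1 − r) = (2.4849 − 0.82322×4.8040)/0.17678 = -8.3147 → z₀ = 0.0002449 m
V₃ = V₁ · ln(z₃/z₀)/ln(z₁/z₀) = 34.6 × 13.4085/10.7996 = 42.9582 km/h

42.96 km/h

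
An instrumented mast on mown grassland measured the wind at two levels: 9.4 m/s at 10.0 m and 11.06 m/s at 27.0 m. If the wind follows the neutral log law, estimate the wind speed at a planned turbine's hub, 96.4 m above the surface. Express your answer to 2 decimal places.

13.19 m/s

Log law: V ∝ ln(z/z₀). From the pair, with r = V₁/V₂ = 0.84991,
ln z₀ = (ln z₁ − r·ln z₂)/(1 − r) = (2.3026 − 0.84991×3.2958)/0.15009 = -3.3219 → z₀ = 0.03609 m
V₃ = V₁ · ln(z₃/z₀)/ln(z₁/z₀) = 9.4 × 7.8904/5.6244 = 13.1870 m/s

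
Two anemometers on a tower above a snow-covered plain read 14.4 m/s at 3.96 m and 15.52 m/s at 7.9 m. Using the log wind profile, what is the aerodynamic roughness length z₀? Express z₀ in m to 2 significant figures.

Log law: V(z) ∝ ln(z/z₀). With r = V₁/V₂ = 14.4/15.52 = 0.92784,
r · ln(z₂/z₀) = ln(z₁/z₀) ⇒ ln z₀ = (ln z₁ − r·ln z₂)/(1 − r)
ln z₀ = (1.37624 − 0.92784×2.06686) / 0.07216 = -7.5031
z₀ = exp(-7.5031) = 0.0005514 m

z₀ ≈ 0.00055 m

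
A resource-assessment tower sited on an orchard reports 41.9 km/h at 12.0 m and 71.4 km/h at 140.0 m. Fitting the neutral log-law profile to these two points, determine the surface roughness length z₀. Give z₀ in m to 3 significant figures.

z₀ ≈ 0.366 m

Log law: V(z) ∝ ln(z/z₀). With r = V₁/V₂ = 41.9/71.4 = 0.58683,
r · ln(z₂/z₀) = ln(z₁/z₀) ⇒ ln z₀ = (ln z₁ − r·ln z₂)/(1 − r)
ln z₀ = (2.48491 − 0.58683×4.94164) / 0.41317 = -1.0045
z₀ = exp(-1.0045) = 0.3662 m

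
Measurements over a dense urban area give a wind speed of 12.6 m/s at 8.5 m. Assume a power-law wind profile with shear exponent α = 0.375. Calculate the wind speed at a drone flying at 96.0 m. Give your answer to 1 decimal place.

31.3 m/s

Power-law profile: V₂ = V₁ · (z₂/z₁)^α
V₂ = 12.6 × (96.0/8.5)^0.375 = 12.6 × (11.2941)^0.375
    = 12.6 × 2.4821 = 31.2745 m/s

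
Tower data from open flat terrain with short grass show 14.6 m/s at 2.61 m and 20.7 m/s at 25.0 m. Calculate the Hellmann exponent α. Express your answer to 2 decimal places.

α ≈ 0.15

Power law: V₂/V₁ = (z₂/z₁)^α ⇒ α = ln(V₂/V₁) / ln(z₂/z₁)
α = ln(20.7/14.6) / ln(25.0/2.61) = ln(1.4178) / ln(9.5785)
  = 0.34911 / 2.25953 = 0.15451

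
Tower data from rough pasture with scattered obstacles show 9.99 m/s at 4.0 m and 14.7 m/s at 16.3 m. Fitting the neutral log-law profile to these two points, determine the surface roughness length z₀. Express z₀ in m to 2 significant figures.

z₀ ≈ 0.20 m

Log law: V(z) ∝ ln(z/z₀). With r = V₁/V₂ = 9.99/14.7 = 0.67959,
r · ln(z₂/z₀) = ln(z₁/z₀) ⇒ ln z₀ = (ln z₁ − r·ln z₂)/(1 − r)
ln z₀ = (1.38629 − 0.67959×2.79117) / 0.32041 = -1.5935
z₀ = exp(-1.5935) = 0.2032 m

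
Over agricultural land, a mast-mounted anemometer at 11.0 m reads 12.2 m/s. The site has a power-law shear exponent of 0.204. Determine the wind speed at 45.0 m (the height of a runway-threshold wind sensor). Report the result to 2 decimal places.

Power-law profile: V₂ = V₁ · (z₂/z₁)^α
V₂ = 12.2 × (45.0/11.0)^0.204 = 12.2 × (4.0909)^0.204
    = 12.2 × 1.3329 = 16.2619 m/s

16.26 m/s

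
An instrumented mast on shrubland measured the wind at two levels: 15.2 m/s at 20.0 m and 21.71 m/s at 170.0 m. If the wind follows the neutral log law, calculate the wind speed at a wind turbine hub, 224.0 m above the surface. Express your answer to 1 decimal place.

Log law: V ∝ ln(z/z₀). From the pair, with r = V₁/V₂ = 0.70014,
ln z₀ = (ln z₁ − r·ln z₂)/(1 − r) = (2.9957 − 0.70014×5.1358)/0.29986 = -2.0010 → z₀ = 0.1352 m
V₃ = V₁ · ln(z₃/z₀)/ln(z₁/z₀) = 15.2 × 7.4127/4.9968 = 22.5491 m/s

22.5 m/s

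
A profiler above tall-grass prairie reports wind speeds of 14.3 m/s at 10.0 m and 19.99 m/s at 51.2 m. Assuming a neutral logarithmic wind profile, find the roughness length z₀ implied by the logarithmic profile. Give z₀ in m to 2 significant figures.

Log law: V(z) ∝ ln(z/z₀). With r = V₁/V₂ = 14.3/19.99 = 0.71536,
r · ln(z₂/z₀) = ln(z₁/z₀) ⇒ ln z₀ = (ln z₁ − r·ln z₂)/(1 − r)
ln z₀ = (2.30259 − 0.71536×3.93574) / 0.28464 = -1.8018
z₀ = exp(-1.8018) = 0.1650 m

z₀ ≈ 0.16 m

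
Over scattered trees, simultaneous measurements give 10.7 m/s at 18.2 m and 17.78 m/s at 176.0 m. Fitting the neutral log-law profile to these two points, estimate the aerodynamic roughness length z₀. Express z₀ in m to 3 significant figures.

Log law: V(z) ∝ ln(z/z₀). With r = V₁/V₂ = 10.7/17.78 = 0.60180,
r · ln(z₂/z₀) = ln(z₁/z₀) ⇒ ln z₀ = (ln z₁ − r·ln z₂)/(1 − r)
ln z₀ = (2.90142 − 0.60180×5.17048) / 0.39820 = -0.5278
z₀ = exp(-0.5278) = 0.5899 m

z₀ ≈ 0.590 m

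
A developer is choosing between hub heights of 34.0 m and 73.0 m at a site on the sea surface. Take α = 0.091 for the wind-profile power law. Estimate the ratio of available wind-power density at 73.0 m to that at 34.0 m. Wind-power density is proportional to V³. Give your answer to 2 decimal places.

1.23

Speed ratio: V_B/V_A = (z_B/z_A)^α = (73.0/34.0)^0.091 = (2.1471)^0.091 = 1.07201
Power-density ratio: P_B/P_A = (V_B/V_A)³ = (1.07201)³ = 1.23195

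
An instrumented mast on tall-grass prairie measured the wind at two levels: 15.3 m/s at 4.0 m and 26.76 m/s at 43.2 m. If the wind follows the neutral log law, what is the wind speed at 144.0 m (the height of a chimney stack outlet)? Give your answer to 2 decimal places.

Log law: V ∝ ln(z/z₀). From the pair, with r = V₁/V₂ = 0.57175,
ln z₀ = (ln z₁ − r·ln z₂)/(1 − r) = (1.3863 − 0.57175×3.7658)/0.42825 = -1.7906 → z₀ = 0.1669 m
V₃ = V₁ · ln(z₃/z₀)/ln(z₁/z₀) = 15.3 × 6.7604/3.1769 = 32.5584 m/s

32.56 m/s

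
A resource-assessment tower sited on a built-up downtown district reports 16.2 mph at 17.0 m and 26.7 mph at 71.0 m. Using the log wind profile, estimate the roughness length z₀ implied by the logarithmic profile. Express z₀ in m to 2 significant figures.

Log law: V(z) ∝ ln(z/z₀). With r = V₁/V₂ = 16.2/26.7 = 0.60674,
r · ln(z₂/z₀) = ln(z₁/z₀) ⇒ ln z₀ = (ln z₁ − r·ln z₂)/(1 − r)
ln z₀ = (2.83321 − 0.60674×4.26268) / 0.39326 = 0.6278
z₀ = exp(0.6278) = 1.873 m

z₀ ≈ 1.9 m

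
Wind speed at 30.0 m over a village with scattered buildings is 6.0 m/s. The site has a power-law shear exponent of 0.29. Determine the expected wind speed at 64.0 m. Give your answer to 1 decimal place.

Power-law profile: V₂ = V₁ · (z₂/z₁)^α
V₂ = 6.0 × (64.0/30.0)^0.29 = 6.0 × (2.1333)^0.29
    = 6.0 × 1.2457 = 7.4744 m/s

7.5 m/s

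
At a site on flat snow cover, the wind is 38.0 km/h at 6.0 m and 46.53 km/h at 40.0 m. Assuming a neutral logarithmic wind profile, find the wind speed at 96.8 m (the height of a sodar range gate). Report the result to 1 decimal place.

Log law: V ∝ ln(z/z₀). From the pair, with r = V₁/V₂ = 0.81668,
ln z₀ = (ln z₁ − r·ln z₂)/(1 − r) = (1.7918 − 0.81668×3.6889)/0.18332 = -6.6597 → z₀ = 0.001282 m
V₃ = V₁ · ln(z₃/z₀)/ln(z₁/z₀) = 38.0 × 11.2323/8.4514 = 50.5037 km/h

50.5 km/h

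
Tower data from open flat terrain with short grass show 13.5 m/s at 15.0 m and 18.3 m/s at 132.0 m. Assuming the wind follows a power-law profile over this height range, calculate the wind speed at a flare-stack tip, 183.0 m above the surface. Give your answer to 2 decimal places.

19.16 m/s

First find α: α = ln(V₂/V₁)/ln(z₂/z₁) = ln(18.3/13.5)/ln(132.0/15.0) = 0.30421/2.17475 = 0.1399
Extrapolate from 132.0 m to 183.0 m: V₃ = 18.3 × (183.0/132.0)^0.1399 = 18.3 × 1.0468 = 19.1557 m/s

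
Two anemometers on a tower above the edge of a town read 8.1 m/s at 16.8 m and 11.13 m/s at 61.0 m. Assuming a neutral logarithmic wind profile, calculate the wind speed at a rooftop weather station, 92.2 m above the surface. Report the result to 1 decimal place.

12.1 m/s

Log law: V ∝ ln(z/z₀). From the pair, with r = V₁/V₂ = 0.72776,
ln z₀ = (ln z₁ − r·ln z₂)/(1 − r) = (2.8214 − 0.72776×4.1109)/0.27224 = -0.6258 → z₀ = 0.5348 m
V₃ = V₁ · ln(z₃/z₀)/ln(z₁/z₀) = 8.1 × 5.1497/3.4472 = 12.1007 m/s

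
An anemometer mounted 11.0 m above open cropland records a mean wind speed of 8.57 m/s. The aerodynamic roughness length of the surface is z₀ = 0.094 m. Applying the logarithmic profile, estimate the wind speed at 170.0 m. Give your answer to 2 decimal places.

13.50 m/s

Log law: V(z) ∝ ln(z/z₀), so V₂/V₁ = ln(z₂/z₀) / ln(z₁/z₀).
ln(170.0/0.094) = 7.5003, ln(11.0/0.094) = 4.7624
V₂ = 8.57 × 7.5003/4.7624 = 8.57 × 1.5749 = 13.4969 m/s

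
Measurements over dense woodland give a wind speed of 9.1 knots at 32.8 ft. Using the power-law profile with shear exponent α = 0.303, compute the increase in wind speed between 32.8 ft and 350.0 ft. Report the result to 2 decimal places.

Power law: V₂ = V₁ · (z₂/z₁)^α = 9.1 × (10.6707)^0.303 = 18.6459 knots
ΔV = 18.6459 − 9.1 = 9.5459 knots

9.55 knots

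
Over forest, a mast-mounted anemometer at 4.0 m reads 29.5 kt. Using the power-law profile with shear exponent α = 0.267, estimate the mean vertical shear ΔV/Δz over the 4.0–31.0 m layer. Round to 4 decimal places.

0.7950 kt/m

Power law: V₂ = V₁ · (z₂/z₁)^α = 29.5 × (7.7500)^0.267 = 50.9642 kt
ΔV/Δz = (50.9642 − 29.5)/(31.0 − 4.0) = 21.4642/27.0000 = 0.79497 kt/m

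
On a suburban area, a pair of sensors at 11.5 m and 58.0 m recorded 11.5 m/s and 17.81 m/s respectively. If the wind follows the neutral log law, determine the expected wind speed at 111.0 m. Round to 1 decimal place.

Log law: V ∝ ln(z/z₀). From the pair, with r = V₁/V₂ = 0.64570,
ln z₀ = (ln z₁ − r·ln z₂)/(1 − r) = (2.4423 − 0.64570×4.0604)/0.35430 = -0.5066 → z₀ = 0.6025 m
V₃ = V₁ · ln(z₃/z₀)/ln(z₁/z₀) = 11.5 × 5.2162/2.9490 = 20.3412 m/s

20.3 m/s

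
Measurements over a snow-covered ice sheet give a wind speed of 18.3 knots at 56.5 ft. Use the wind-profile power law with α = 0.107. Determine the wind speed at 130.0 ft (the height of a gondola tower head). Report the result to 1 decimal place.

Power-law profile: V₂ = V₁ · (z₂/z₁)^α
V₂ = 18.3 × (130.0/56.5)^0.107 = 18.3 × (2.3009)^0.107
    = 18.3 × 1.0933 = 20.0066 knots

20.0 knots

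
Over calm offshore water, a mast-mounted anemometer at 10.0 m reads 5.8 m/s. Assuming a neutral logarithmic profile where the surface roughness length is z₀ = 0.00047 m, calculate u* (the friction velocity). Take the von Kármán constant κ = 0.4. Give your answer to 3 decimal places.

Log law: V(z) = (u*/κ) · ln(z/z₀) ⇒ u* = κ · V / ln(z/z₀)
u* = 0.4 × 5.8 / ln(10.0/0.00047) = 0.4 × 5.8 / 9.9654
   = 2.3200 / 9.9654 = 0.2328 m/s

u* ≈ 0.233 m/s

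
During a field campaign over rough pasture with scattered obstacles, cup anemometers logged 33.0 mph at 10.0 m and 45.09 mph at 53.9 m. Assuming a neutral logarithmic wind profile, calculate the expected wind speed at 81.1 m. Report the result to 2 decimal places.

Log law: V ∝ ln(z/z₀). From the pair, with r = V₁/V₂ = 0.73187,
ln z₀ = (ln z₁ − r·ln z₂)/(1 − r) = (2.3026 − 0.73187×3.9871)/0.26813 = -2.2954 → z₀ = 0.1007 m
V₃ = V₁ · ln(z₃/z₀)/ln(z₁/z₀) = 33.0 × 6.6911/4.5980 = 48.0222 mph

48.02 mph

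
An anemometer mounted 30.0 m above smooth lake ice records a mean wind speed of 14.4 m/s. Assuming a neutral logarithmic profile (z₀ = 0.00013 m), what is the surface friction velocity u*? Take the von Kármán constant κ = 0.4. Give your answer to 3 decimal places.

Log law: V(z) = (u*/κ) · ln(z/z₀) ⇒ u* = κ · V / ln(z/z₀)
u* = 0.4 × 14.4 / ln(30.0/0.00013) = 0.4 × 14.4 / 12.3492
   = 5.7600 / 12.3492 = 0.4664 m/s

u* ≈ 0.466 m/s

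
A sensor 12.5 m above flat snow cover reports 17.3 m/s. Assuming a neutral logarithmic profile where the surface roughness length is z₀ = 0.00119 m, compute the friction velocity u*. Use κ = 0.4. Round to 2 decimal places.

u* ≈ 0.75 m/s

Log law: V(z) = (u*/κ) · ln(z/z₀) ⇒ u* = κ · V / ln(z/z₀)
u* = 0.4 × 17.3 / ln(12.5/0.00119) = 0.4 × 17.3 / 9.2595
   = 6.9200 / 9.2595 = 0.7473 m/s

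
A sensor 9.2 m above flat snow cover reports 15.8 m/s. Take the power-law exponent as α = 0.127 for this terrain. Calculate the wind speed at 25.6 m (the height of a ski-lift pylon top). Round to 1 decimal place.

Power-law profile: V₂ = V₁ · (z₂/z₁)^α
V₂ = 15.8 × (25.6/9.2)^0.127 = 15.8 × (2.7826)^0.127
    = 15.8 × 1.1388 = 17.9930 m/s

18.0 m/s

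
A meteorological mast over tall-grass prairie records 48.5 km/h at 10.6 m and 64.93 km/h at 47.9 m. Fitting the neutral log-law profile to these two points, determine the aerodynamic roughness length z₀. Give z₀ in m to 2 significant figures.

z₀ ≈ 0.12 m

Log law: V(z) ∝ ln(z/z₀). With r = V₁/V₂ = 48.5/64.93 = 0.74696,
r · ln(z₂/z₀) = ln(z₁/z₀) ⇒ ln z₀ = (ln z₁ − r·ln z₂)/(1 − r)
ln z₀ = (2.36085 − 0.74696×3.86912) / 0.25304 = -2.0914
z₀ = exp(-2.0914) = 0.1235 m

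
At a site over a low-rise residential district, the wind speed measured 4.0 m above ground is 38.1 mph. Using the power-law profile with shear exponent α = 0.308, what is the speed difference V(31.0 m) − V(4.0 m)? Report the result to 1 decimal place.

33.5 mph

Power law: V₂ = V₁ · (z₂/z₁)^α = 38.1 × (7.7500)^0.308 = 71.5863 mph
ΔV = 71.5863 − 38.1 = 33.4863 mph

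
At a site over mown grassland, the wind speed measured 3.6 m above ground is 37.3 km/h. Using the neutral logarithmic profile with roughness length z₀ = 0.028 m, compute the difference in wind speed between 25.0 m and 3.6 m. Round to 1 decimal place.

Log law: V₂ = V₁ · ln(z₂/z₀)/ln(z₁/z₀) = 37.3 × 6.7944/4.8565 = 52.1843 km/h
ΔV = 52.1843 − 37.3 = 14.8843 km/h

14.9 km/h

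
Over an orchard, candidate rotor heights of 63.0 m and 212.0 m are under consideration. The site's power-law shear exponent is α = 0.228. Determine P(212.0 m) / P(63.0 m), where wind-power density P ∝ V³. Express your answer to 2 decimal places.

Speed ratio: V_B/V_A = (z_B/z_A)^α = (212.0/63.0)^0.228 = (3.3651)^0.228 = 1.31873
Power-density ratio: P_B/P_A = (V_B/V_A)³ = (1.31873)³ = 2.29332

2.29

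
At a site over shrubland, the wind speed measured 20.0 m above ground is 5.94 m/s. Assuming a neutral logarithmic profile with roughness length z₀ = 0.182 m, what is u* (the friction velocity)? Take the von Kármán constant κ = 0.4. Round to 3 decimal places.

u* ≈ 0.506 m/s

Log law: V(z) = (u*/κ) · ln(z/z₀) ⇒ u* = κ · V / ln(z/z₀)
u* = 0.4 × 5.94 / ln(20.0/0.182) = 0.4 × 5.94 / 4.6995
   = 2.3760 / 4.6995 = 0.5056 m/s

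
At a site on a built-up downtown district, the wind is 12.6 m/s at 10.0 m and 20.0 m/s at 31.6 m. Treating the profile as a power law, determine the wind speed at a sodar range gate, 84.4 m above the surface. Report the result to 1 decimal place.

First find α: α = ln(V₂/V₁)/ln(z₂/z₁) = ln(20.0/12.6)/ln(31.6/10.0) = 0.46204/1.15057 = 0.4016
Extrapolate from 31.6 m to 84.4 m: V₃ = 20.0 × (84.4/31.6)^0.4016 = 20.0 × 1.4837 = 29.6730 m/s

29.7 m/s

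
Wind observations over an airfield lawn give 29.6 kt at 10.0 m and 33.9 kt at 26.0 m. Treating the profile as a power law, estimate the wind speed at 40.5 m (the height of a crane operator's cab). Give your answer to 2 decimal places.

First find α: α = ln(V₂/V₁)/ln(z₂/z₁) = ln(33.9/29.6)/ln(26.0/10.0) = 0.13564/0.95551 = 0.1420
Extrapolate from 26.0 m to 40.5 m: V₃ = 33.9 × (40.5/26.0)^0.1420 = 33.9 × 1.0649 = 36.1014 kt

36.10 kt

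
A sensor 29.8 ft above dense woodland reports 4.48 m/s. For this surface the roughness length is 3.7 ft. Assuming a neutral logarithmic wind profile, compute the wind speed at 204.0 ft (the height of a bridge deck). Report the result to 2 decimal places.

Log law: V(z) ∝ ln(z/z₀), so V₂/V₁ = ln(z₂/z₀) / ln(z₁/z₀).
ln(204.0/3.7) = 4.0098, ln(29.8/3.7) = 2.0862
V₂ = 4.48 × 4.0098/2.0862 = 4.48 × 1.9221 = 8.6109 m/s

8.61 m/s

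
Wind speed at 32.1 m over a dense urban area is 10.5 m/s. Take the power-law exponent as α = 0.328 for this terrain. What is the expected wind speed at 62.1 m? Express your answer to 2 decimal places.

13.04 m/s

Power-law profile: V₂ = V₁ · (z₂/z₁)^α
V₂ = 10.5 × (62.1/32.1)^0.328 = 10.5 × (1.9346)^0.328
    = 10.5 × 1.2417 = 13.0374 m/s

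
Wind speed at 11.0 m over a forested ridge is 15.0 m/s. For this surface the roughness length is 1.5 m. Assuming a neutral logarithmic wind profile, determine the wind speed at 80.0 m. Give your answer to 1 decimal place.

Log law: V(z) ∝ ln(z/z₀), so V₂/V₁ = ln(z₂/z₀) / ln(z₁/z₀).
ln(80.0/1.5) = 3.9766, ln(11.0/1.5) = 1.9924
V₂ = 15.0 × 3.9766/1.9924 = 15.0 × 1.9958 = 29.9375 m/s

29.9 m/s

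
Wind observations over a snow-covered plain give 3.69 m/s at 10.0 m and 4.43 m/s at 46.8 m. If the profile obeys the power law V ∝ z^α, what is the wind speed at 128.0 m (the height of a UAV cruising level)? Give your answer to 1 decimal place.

5.0 m/s

First find α: α = ln(V₂/V₁)/ln(z₂/z₁) = ln(4.43/3.69)/ln(46.8/10.0) = 0.18277/1.54330 = 0.1184
Extrapolate from 46.8 m to 128.0 m: V₃ = 4.43 × (128.0/46.8)^0.1184 = 4.43 × 1.1265 = 4.9906 m/s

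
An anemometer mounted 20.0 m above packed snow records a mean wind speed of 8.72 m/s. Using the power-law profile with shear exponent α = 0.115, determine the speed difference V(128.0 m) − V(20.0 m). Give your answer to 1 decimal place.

Power law: V₂ = V₁ · (z₂/z₁)^α = 8.72 × (6.4000)^0.115 = 10.7951 m/s
ΔV = 10.7951 − 8.72 = 2.0751 m/s

2.1 m/s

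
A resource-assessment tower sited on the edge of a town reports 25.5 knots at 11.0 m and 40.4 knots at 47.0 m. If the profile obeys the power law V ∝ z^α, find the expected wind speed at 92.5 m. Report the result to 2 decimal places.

First find α: α = ln(V₂/V₁)/ln(z₂/z₁) = ln(40.4/25.5)/ln(47.0/11.0) = 0.46015/1.45225 = 0.3169
Extrapolate from 47.0 m to 92.5 m: V₃ = 40.4 × (92.5/47.0)^0.3169 = 40.4 × 1.2393 = 50.0668 knots

50.07 knots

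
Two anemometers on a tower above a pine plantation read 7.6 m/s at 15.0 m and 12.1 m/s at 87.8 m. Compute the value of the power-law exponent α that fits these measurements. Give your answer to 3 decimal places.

α ≈ 0.263

Power law: V₂/V₁ = (z₂/z₁)^α ⇒ α = ln(V₂/V₁) / ln(z₂/z₁)
α = ln(12.1/7.6) / ln(87.8/15.0) = ln(1.5921) / ln(5.8533)
  = 0.46506 / 1.76701 = 0.26319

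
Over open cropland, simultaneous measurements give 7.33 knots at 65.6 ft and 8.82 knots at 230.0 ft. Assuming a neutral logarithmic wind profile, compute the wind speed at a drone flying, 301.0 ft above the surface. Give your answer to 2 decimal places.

Log law: V ∝ ln(z/z₀). From the pair, with r = V₁/V₂ = 0.83107,
ln z₀ = (ln z₁ − r·ln z₂)/(1 − r) = (4.1836 − 0.83107×5.4381)/0.16893 = -1.9879 → z₀ = 0.1370 ft
V₃ = V₁ · ln(z₃/z₀)/ln(z₁/z₀) = 7.33 × 7.6950/6.1715 = 9.1395 knots

9.14 knots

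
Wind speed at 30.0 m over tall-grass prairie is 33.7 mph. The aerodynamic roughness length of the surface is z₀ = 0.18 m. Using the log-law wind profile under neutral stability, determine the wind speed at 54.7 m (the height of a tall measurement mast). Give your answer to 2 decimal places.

Log law: V(z) ∝ ln(z/z₀), so V₂/V₁ = ln(z₂/z₀) / ln(z₁/z₀).
ln(54.7/0.18) = 5.7167, ln(30.0/0.18) = 5.1160
V₂ = 33.7 × 5.7167/5.1160 = 33.7 × 1.1174 = 37.6567 mph

37.66 mph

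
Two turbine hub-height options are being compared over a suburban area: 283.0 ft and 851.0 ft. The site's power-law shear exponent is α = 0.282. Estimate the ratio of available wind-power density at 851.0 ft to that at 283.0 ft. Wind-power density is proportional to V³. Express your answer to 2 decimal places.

Speed ratio: V_B/V_A = (z_B/z_A)^α = (851.0/283.0)^0.282 = (3.0071)^0.282 = 1.36407
Power-density ratio: P_B/P_A = (V_B/V_A)³ = (1.36407)³ = 2.53810

2.54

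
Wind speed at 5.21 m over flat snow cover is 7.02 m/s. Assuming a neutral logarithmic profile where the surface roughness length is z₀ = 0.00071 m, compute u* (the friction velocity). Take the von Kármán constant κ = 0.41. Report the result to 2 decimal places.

u* ≈ 0.32 m/s

Log law: V(z) = (u*/κ) · ln(z/z₀) ⇒ u* = κ · V / ln(z/z₀)
u* = 0.41 × 7.02 / ln(5.21/0.00071) = 0.41 × 7.02 / 8.9008
   = 2.8782 / 8.9008 = 0.3234 m/s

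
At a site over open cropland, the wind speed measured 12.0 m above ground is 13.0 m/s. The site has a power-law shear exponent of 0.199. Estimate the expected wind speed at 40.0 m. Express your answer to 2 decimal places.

Power-law profile: V₂ = V₁ · (z₂/z₁)^α
V₂ = 13.0 × (40.0/12.0)^0.199 = 13.0 × (3.3333)^0.199
    = 13.0 × 1.2707 = 16.5195 m/s

16.52 m/s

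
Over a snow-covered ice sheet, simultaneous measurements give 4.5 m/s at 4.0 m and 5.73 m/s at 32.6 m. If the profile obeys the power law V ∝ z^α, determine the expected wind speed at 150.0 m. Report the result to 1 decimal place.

6.8 m/s

First find α: α = ln(V₂/V₁)/ln(z₂/z₁) = ln(5.73/4.5)/ln(32.6/4.0) = 0.24164/2.09802 = 0.1152
Extrapolate from 32.6 m to 150.0 m: V₃ = 5.73 × (150.0/32.6)^0.1152 = 5.73 × 1.1922 = 6.8313 m/s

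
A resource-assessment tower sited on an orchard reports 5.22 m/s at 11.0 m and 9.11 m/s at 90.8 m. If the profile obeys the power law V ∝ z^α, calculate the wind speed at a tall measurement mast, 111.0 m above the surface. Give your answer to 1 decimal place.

First find α: α = ln(V₂/V₁)/ln(z₂/z₁) = ln(9.11/5.22)/ln(90.8/11.0) = 0.55688/2.11076 = 0.2638
Extrapolate from 90.8 m to 111.0 m: V₃ = 9.11 × (111.0/90.8)^0.2638 = 9.11 × 1.0544 = 9.6058 m/s

9.6 m/s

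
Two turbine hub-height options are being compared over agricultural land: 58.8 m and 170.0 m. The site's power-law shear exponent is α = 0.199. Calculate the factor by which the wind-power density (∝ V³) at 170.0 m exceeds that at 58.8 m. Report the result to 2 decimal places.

1.88

Speed ratio: V_B/V_A = (z_B/z_A)^α = (170.0/58.8)^0.199 = (2.8912)^0.199 = 1.23525
Power-density ratio: P_B/P_A = (V_B/V_A)³ = (1.23525)³ = 1.88478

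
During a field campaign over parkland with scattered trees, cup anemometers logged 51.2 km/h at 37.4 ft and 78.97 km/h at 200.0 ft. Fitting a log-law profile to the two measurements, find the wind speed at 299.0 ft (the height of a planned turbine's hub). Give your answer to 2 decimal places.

85.63 km/h

Log law: V ∝ ln(z/z₀). From the pair, with r = V₁/V₂ = 0.64835,
ln z₀ = (ln z₁ − r·ln z₂)/(1 − r) = (3.6217 − 0.64835×5.2983)/0.35165 = 0.5304 → z₀ = 1.700 ft
V₃ = V₁ · ln(z₃/z₀)/ln(z₁/z₀) = 51.2 × 5.1700/3.0913 = 85.6303 km/h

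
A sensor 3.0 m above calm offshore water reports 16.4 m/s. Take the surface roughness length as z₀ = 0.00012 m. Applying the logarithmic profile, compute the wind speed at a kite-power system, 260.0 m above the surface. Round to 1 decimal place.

23.6 m/s

Log law: V(z) ∝ ln(z/z₀), so V₂/V₁ = ln(z₂/z₀) / ln(z₁/z₀).
ln(260.0/0.00012) = 14.5887, ln(3.0/0.00012) = 10.1266
V₂ = 16.4 × 14.5887/10.1266 = 16.4 × 1.4406 = 23.6263 m/s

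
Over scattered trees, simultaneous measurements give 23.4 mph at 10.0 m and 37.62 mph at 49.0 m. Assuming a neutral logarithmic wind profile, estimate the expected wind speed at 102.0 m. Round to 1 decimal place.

44.2 mph

Log law: V ∝ ln(z/z₀). From the pair, with r = V₁/V₂ = 0.62201,
ln z₀ = (ln z₁ − r·ln z₂)/(1 − r) = (2.3026 − 0.62201×3.8918)/0.37799 = -0.3126 → z₀ = 0.7315 m
V₃ = V₁ · ln(z₃/z₀)/ln(z₁/z₀) = 23.4 × 4.9376/2.6152 = 44.1800 mph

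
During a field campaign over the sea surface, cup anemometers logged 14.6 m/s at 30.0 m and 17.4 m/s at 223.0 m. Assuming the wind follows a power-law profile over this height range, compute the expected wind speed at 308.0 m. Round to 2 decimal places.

17.90 m/s

First find α: α = ln(V₂/V₁)/ln(z₂/z₁) = ln(17.4/14.6)/ln(223.0/30.0) = 0.17545/2.00597 = 0.0875
Extrapolate from 223.0 m to 308.0 m: V₃ = 17.4 × (308.0/223.0)^0.0875 = 17.4 × 1.0286 = 17.8985 m/s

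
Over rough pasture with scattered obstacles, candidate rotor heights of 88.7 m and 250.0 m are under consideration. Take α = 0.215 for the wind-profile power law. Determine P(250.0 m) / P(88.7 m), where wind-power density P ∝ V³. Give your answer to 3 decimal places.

1.951

Speed ratio: V_B/V_A = (z_B/z_A)^α = (250.0/88.7)^0.215 = (2.8185)^0.215 = 1.24955
Power-density ratio: P_B/P_A = (V_B/V_A)³ = (1.24955)³ = 1.95101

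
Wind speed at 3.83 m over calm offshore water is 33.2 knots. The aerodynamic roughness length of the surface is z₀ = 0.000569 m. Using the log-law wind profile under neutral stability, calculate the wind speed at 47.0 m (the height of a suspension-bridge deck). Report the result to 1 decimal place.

Log law: V(z) ∝ ln(z/z₀), so V₂/V₁ = ln(z₂/z₀) / ln(z₁/z₀).
ln(47.0/0.000569) = 11.3218, ln(3.83/0.000569) = 8.8145
V₂ = 33.2 × 11.3218/8.8145 = 33.2 × 1.2844 = 42.6437 knots

42.6 knots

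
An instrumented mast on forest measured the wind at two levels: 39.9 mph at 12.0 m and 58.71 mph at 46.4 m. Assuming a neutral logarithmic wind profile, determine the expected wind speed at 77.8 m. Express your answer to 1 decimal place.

65.9 mph

Log law: V ∝ ln(z/z₀). From the pair, with r = V₁/V₂ = 0.67961,
ln z₀ = (ln z₁ − r·ln z₂)/(1 − r) = (2.4849 − 0.67961×3.8373)/0.32039 = -0.3838 → z₀ = 0.6813 m
V₃ = V₁ · ln(z₃/z₀)/ln(z₁/z₀) = 39.9 × 4.7379/2.8687 = 65.8986 mph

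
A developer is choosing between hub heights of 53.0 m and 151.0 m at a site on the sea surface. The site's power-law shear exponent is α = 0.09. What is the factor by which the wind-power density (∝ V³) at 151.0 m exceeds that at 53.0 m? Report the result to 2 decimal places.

Speed ratio: V_B/V_A = (z_B/z_A)^α = (151.0/53.0)^0.09 = (2.8491)^0.09 = 1.09881
Power-density ratio: P_B/P_A = (V_B/V_A)³ = (1.09881)³ = 1.32669

1.33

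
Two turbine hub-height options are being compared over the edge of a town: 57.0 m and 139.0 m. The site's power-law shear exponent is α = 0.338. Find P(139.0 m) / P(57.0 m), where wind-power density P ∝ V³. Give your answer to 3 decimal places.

Speed ratio: V_B/V_A = (z_B/z_A)^α = (139.0/57.0)^0.338 = (2.4386)^0.338 = 1.35162
Power-density ratio: P_B/P_A = (V_B/V_A)³ = (1.35162)³ = 2.46922

2.469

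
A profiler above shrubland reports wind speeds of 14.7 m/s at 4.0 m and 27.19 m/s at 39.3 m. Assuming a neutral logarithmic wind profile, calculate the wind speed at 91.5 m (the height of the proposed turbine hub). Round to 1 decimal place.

Log law: V ∝ ln(z/z₀). From the pair, with r = V₁/V₂ = 0.54064,
ln z₀ = (ln z₁ − r·ln z₂)/(1 − r) = (1.3863 − 0.54064×3.6712)/0.45936 = -1.3029 → z₀ = 0.2717 m
V₃ = V₁ · ln(z₃/z₀)/ln(z₁/z₀) = 14.7 × 5.8193/2.6892 = 31.8096 m/s

31.8 m/s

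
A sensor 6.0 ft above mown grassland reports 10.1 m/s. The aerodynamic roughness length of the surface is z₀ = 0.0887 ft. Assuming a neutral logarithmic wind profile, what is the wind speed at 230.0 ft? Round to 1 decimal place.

Log law: V(z) ∝ ln(z/z₀), so V₂/V₁ = ln(z₂/z₀) / ln(z₁/z₀).
ln(230.0/0.0887) = 7.8606, ln(6.0/0.0887) = 4.2143
V₂ = 10.1 × 7.8606/4.2143 = 10.1 × 1.8652 = 18.8389 m/s

18.8 m/s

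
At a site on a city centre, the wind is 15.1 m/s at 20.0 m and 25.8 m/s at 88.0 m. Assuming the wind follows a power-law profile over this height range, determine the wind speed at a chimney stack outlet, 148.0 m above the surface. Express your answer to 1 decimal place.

31.1 m/s

First find α: α = ln(V₂/V₁)/ln(z₂/z₁) = ln(25.8/15.1)/ln(88.0/20.0) = 0.53568/1.48160 = 0.3616
Extrapolate from 88.0 m to 148.0 m: V₃ = 25.8 × (148.0/88.0)^0.3616 = 25.8 × 1.2068 = 31.1352 m/s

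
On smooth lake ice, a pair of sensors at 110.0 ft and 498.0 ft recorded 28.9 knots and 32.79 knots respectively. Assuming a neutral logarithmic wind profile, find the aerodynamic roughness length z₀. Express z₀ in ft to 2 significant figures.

z₀ ≈ 0.0015 ft

Log law: V(z) ∝ ln(z/z₀). With r = V₁/V₂ = 28.9/32.79 = 0.88137,
r · ln(z₂/z₀) = ln(z₁/z₀) ⇒ ln z₀ = (ln z₁ − r·ln z₂)/(1 − r)
ln z₀ = (4.70048 − 0.88137×6.21060) / 0.11863 = -6.5187
z₀ = exp(-6.5187) = 0.001476 ft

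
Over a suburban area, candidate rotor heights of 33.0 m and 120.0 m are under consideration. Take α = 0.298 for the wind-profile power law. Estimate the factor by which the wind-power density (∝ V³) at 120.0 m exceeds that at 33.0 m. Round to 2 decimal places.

Speed ratio: V_B/V_A = (z_B/z_A)^α = (120.0/33.0)^0.298 = (3.6364)^0.298 = 1.46919
Power-density ratio: P_B/P_A = (V_B/V_A)³ = (1.46919)³ = 3.17129

3.17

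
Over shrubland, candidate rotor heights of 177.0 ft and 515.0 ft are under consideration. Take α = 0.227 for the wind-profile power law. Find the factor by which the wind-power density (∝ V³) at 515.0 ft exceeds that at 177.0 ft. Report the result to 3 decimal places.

2.070

Speed ratio: V_B/V_A = (z_B/z_A)^α = (515.0/177.0)^0.227 = (2.9096)^0.227 = 1.27435
Power-density ratio: P_B/P_A = (V_B/V_A)³ = (1.27435)³ = 2.06953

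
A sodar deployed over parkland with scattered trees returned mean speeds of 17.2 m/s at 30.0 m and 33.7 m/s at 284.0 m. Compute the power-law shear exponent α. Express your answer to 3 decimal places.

Power law: V₂/V₁ = (z₂/z₁)^α ⇒ α = ln(V₂/V₁) / ln(z₂/z₁)
α = ln(33.7/17.2) / ln(284.0/30.0) = ln(1.9593) / ln(9.4667)
  = 0.67259 / 2.24778 = 0.29922

α ≈ 0.299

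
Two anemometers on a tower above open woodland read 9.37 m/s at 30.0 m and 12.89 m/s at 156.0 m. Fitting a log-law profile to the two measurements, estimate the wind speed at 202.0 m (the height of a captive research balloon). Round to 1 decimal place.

13.4 m/s

Log law: V ∝ ln(z/z₀). From the pair, with r = V₁/V₂ = 0.72692,
ln z₀ = (ln z₁ − r·ln z₂)/(1 − r) = (3.4012 − 0.72692×5.0499)/0.27308 = -0.9874 → z₀ = 0.3725 m
V₃ = V₁ · ln(z₃/z₀)/ln(z₁/z₀) = 9.37 × 6.2957/4.3886 = 13.4417 m/s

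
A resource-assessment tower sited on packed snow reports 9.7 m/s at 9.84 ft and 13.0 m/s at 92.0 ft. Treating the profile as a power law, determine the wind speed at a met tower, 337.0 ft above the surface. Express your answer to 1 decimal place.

15.4 m/s

First find α: α = ln(V₂/V₁)/ln(z₂/z₁) = ln(13.0/9.7)/ln(92.0/9.84) = 0.29282/2.23533 = 0.1310
Extrapolate from 92.0 ft to 337.0 ft: V₃ = 13.0 × (337.0/92.0)^0.1310 = 13.0 × 1.1854 = 15.4101 m/s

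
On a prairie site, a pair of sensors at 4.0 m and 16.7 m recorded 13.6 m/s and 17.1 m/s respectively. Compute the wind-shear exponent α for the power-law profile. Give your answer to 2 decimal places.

α ≈ 0.16

Power law: V₂/V₁ = (z₂/z₁)^α ⇒ α = ln(V₂/V₁) / ln(z₂/z₁)
α = ln(17.1/13.6) / ln(16.7/4.0) = ln(1.2574) / ln(4.1750)
  = 0.22901 / 1.42911 = 0.16025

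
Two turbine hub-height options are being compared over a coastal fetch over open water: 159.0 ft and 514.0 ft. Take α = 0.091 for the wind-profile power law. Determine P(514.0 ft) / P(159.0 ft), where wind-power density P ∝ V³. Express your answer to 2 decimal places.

Speed ratio: V_B/V_A = (z_B/z_A)^α = (514.0/159.0)^0.091 = (3.2327)^0.091 = 1.11268
Power-density ratio: P_B/P_A = (V_B/V_A)³ = (1.11268)³ = 1.37756

1.38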